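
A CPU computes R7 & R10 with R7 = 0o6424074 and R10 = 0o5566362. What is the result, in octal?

AND each oct digit independently (no carries):
  6&5=4, 4&5=4, 2&6=2, 4&6=4, 0&3=0, 7&6=6, 4&2=0

0o4424060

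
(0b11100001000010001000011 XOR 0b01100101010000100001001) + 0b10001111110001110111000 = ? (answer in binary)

0b100010100000100100000010

First 0b11100001000010001000011 XOR 0b01100101010000100001001 = 0b10000100010010101001010.
Add column by column in base 2, right to left:
  0+0 = 0
  1+0 = 1
  0+0 = 0
  1+1 = 0 carry 1
  0+1+1 = 0 carry 1
  0+1+1 = 0 carry 1
  1+0+1 = 0 carry 1
  0+1+1 = 0 carry 1
  1+1+1 = 1 carry 1
  0+1+1 = 0 carry 1
  1+0+1 = 0 carry 1
  0+0+1 = 1
  0+0 = 0
  1+1 = 0 carry 1
  0+1+1 = 0 carry 1
  0+1+1 = 0 carry 1
  0+1+1 = 0 carry 1
  1+1+1 = 1 carry 1
  0+1+1 = 0 carry 1
  0+0+1 = 1
  0+0 = 0
  0+0 = 0
  1+1 = 0 carry 1
  final carry 1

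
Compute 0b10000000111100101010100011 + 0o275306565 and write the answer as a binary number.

0b100111110010101100000011000

0o275306565 = 0b10111101011000110101110101 in binary.
Add column by column in base 2, right to left:
  1+1 = 0 carry 1
  1+0+1 = 0 carry 1
  0+1+1 = 0 carry 1
  0+0+1 = 1
  0+1 = 1
  1+1 = 0 carry 1
  0+1+1 = 0 carry 1
  1+0+1 = 0 carry 1
  0+1+1 = 0 carry 1
  1+0+1 = 0 carry 1
  0+1+1 = 0 carry 1
  1+1+1 = 1 carry 1
  0+0+1 = 1
  0+0 = 0
  1+0 = 1
  1+1 = 0 carry 1
  1+1+1 = 1 carry 1
  1+0+1 = 0 carry 1
  0+1+1 = 0 carry 1
  0+0+1 = 1
  0+1 = 1
  0+1 = 1
  0+1 = 1
  0+1 = 1
  0+0 = 0
  1+1 = 0 carry 1
  final carry 1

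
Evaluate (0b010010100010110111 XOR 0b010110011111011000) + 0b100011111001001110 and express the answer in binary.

0b101000110110111101

First 0b010010100010110111 XOR 0b010110011111011000 = 0b000100111101101111.
Add column by column in base 2, right to left:
  1+0 = 1
  1+1 = 0 carry 1
  1+1+1 = 1 carry 1
  1+1+1 = 1 carry 1
  0+0+1 = 1
  1+0 = 1
  1+1 = 0 carry 1
  0+0+1 = 1
  1+0 = 1
  1+1 = 0 carry 1
  1+1+1 = 1 carry 1
  1+1+1 = 1 carry 1
  0+1+1 = 0 carry 1
  0+1+1 = 0 carry 1
  1+0+1 = 0 carry 1
  0+0+1 = 1
  0+0 = 0
  0+1 = 1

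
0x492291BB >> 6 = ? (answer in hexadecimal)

0x1248A46

6 bits is not a whole number of base-16 digits; in binary: 1001001001000101001000110111011 >> 6 = 1001001001000101001000110.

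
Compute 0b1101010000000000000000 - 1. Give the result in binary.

The trailing 16 digits are 0, so subtracting 1 borrows through: they become 1 and the next digit up decrements.

0b1101001111111111111111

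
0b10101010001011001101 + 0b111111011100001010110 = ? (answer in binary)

0b1010100101101100100011

Add column by column in base 2, right to left:
  1+0 = 1
  0+1 = 1
  1+1 = 0 carry 1
  1+0+1 = 0 carry 1
  0+1+1 = 0 carry 1
  0+0+1 = 1
  1+1 = 0 carry 1
  1+0+1 = 0 carry 1
  0+0+1 = 1
  1+0 = 1
  0+0 = 0
  0+1 = 1
  0+1 = 1
  1+1 = 0 carry 1
  0+0+1 = 1
  1+1 = 0 carry 1
  0+1+1 = 0 carry 1
  1+1+1 = 1 carry 1
  0+1+1 = 0 carry 1
  1+1+1 = 1 carry 1
  0+1+1 = 0 carry 1
  final carry 1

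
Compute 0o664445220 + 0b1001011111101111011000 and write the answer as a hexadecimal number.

0x6F84668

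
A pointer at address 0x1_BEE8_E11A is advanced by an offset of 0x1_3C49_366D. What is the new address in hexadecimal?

0x2FB321787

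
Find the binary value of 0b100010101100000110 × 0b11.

0b1101000000100010010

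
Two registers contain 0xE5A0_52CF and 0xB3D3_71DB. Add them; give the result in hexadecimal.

0x19973C4AA

Add column by column in base 16, right to left:
  F+B = A carry 1
  C+D+1 = A carry 1
  2+1+1 = 4
  5+7 = C
  0+3 = 3
  A+D = 7 carry 1
  5+3+1 = 9
  E+B = 9 carry 1
  final carry 1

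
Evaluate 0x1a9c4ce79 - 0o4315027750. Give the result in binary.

0b110000110100100001001111010010001

0x1a9c4ce79 = 0b110101001110001001100111001111001 in binary.
0o4315027750 = 0b100011001101000010111111101000 in binary.
Subtract column by column in base 2:
  1-0 → 1
  0-0 → 0
  0-0 → 0
  1-1 → 0
  1-0 → 1
  1-1 → 0
  1-1 → 0
  0-1 → 1 (borrow)
  0-1-1 → 0 (borrow)
  1-1-1 → 1 (borrow)
  1-1-1 → 1 (borrow)
  1-1-1 → 1 (borrow)
  0-0-1 → 1 (borrow)
  0-1-1 → 0 (borrow)
  1-0-1 → 0
  1-0 → 1
  0-0 → 0
  0-0 → 0
  1-1 → 0
  0-0 → 0
  0-1 → 1 (borrow)
  0-1-1 → 0 (borrow)
  1-0-1 → 0
  1-0 → 1
  1-1 → 0
  0-1 → 1 (borrow)
  0-0-1 → 1 (borrow)
  1-0-1 → 0
  0-0 → 0
  1-1 → 0
  0-0 → 0
  1-0 → 1
  1-0 → 1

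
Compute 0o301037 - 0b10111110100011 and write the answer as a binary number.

0b10101001001111100

0o301037 = 0b11000001000011111 in binary.
Subtract column by column in base 2:
  1-1 → 0
  1-1 → 0
  1-0 → 1
  1-0 → 1
  1-0 → 1
  0-1 → 1 (borrow)
  0-0-1 → 1 (borrow)
  0-1-1 → 0 (borrow)
  0-1-1 → 0 (borrow)
  1-1-1 → 1 (borrow)
  0-1-1 → 0 (borrow)
  0-1-1 → 0 (borrow)
  0-0-1 → 1 (borrow)
  0-1-1 → 0 (borrow)
  0-0-1 → 1 (borrow)
  1-0-1 → 0
  1-0 → 1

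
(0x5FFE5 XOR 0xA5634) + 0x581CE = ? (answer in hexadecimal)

0x152B9F

First 0x5FFE5 XOR 0xA5634 = 0xFA9D1.
Add column by column in base 16, right to left:
  1+E = F
  D+C = 9 carry 1
  9+1+1 = B
  A+8 = 2 carry 1
  F+5+1 = 5 carry 1
  final carry 1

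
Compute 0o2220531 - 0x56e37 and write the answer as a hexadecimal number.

0o2220531 = 0x92159 in hexadecimal.
Subtract column by column in base 16:
  9-7 → 2
  5-3 → 2
  1-e → 3 (borrow)
  2-6-1 → b (borrow)
  9-5-1 → 3

0x3b322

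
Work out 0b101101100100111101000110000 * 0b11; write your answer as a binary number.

Multiply each base-2 digit by 3, carrying:
  0×3 = 0 → write 0
  0×3 = 0 → write 0
  0×3 = 0 → write 0
  0×3 = 0 → write 0
  1×3 = 3 → write 1 carry 1
  1×3+1 = 4 → write 0 carry 2
  0×3+2 = 2 → write 0 carry 1
  0×3+1 = 1 → write 1
  0×3 = 0 → write 0
  1×3 = 3 → write 1 carry 1
  0×3+1 = 1 → write 1
  1×3 = 3 → write 1 carry 1
  1×3+1 = 4 → write 0 carry 2
  1×3+2 = 5 → write 1 carry 2
  1×3+2 = 5 → write 1 carry 2
  0×3+2 = 2 → write 0 carry 1
  0×3+1 = 1 → write 1
  1×3 = 3 → write 1 carry 1
  0×3+1 = 1 → write 1
  0×3 = 0 → write 0
  1×3 = 3 → write 1 carry 1
  1×3+1 = 4 → write 0 carry 2
  0×3+2 = 2 → write 0 carry 1
  1×3+1 = 4 → write 0 carry 2
  1×3+2 = 5 → write 1 carry 2
  0×3+2 = 2 → write 0 carry 1
  1×3+1 = 4 → write 0 carry 2
  remaining carry: 10

0b10001000101110110111010010000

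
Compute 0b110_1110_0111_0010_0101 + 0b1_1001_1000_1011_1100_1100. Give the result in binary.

0b1000000111001011110001

Add column by column in base 2, right to left:
  1+0 = 1
  0+0 = 0
  1+1 = 0 carry 1
  0+1+1 = 0 carry 1
  0+0+1 = 1
  1+0 = 1
  0+1 = 1
  0+1 = 1
  1+1 = 0 carry 1
  1+1+1 = 1 carry 1
  1+0+1 = 0 carry 1
  0+1+1 = 0 carry 1
  0+0+1 = 1
  1+0 = 1
  1+0 = 1
  1+1 = 0 carry 1
  0+1+1 = 0 carry 1
  1+0+1 = 0 carry 1
  1+0+1 = 0 carry 1
  0+1+1 = 0 carry 1
  0+1+1 = 0 carry 1
  final carry 1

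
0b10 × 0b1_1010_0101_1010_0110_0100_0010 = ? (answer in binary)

0b11010010110100110010000100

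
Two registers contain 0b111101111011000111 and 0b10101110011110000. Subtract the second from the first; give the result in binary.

Subtract column by column in base 2:
  1-0 → 1
  1-0 → 1
  1-0 → 1
  0-0 → 0
  0-1 → 1 (borrow)
  0-1-1 → 0 (borrow)
  1-1-1 → 1 (borrow)
  1-1-1 → 1 (borrow)
  0-0-1 → 1 (borrow)
  1-0-1 → 0
  1-1 → 0
  1-1 → 0
  1-1 → 0
  0-0 → 0
  1-1 → 0
  1-0 → 1
  1-1 → 0
  1-0 → 1

0b101000000111010111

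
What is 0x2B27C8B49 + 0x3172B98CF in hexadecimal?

0x5C9A82418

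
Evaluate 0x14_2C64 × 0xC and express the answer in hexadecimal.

0xF214B0

Multiply each base-16 digit by 12, carrying:
  4×12 = 48 → write 0 carry 3
  6×12+3 = 75 → write B carry 4
  C×12+4 = 148 → write 4 carry 9
  2×12+9 = 33 → write 1 carry 2
  4×12+2 = 50 → write 2 carry 3
  1×12+3 = 15 → write F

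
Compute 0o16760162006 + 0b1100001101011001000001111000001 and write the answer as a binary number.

0b11011001011011010110011111000111

0o16760162006 = 0b1110111110000001110010000000110 in binary.
Add column by column in base 2, right to left:
  0+1 = 1
  1+0 = 1
  1+0 = 1
  0+0 = 0
  0+0 = 0
  0+0 = 0
  0+1 = 1
  0+1 = 1
  0+1 = 1
  0+1 = 1
  1+0 = 1
  0+0 = 0
  0+0 = 0
  1+0 = 1
  1+0 = 1
  1+1 = 0 carry 1
  0+0+1 = 1
  0+0 = 0
  0+1 = 1
  0+1 = 1
  0+0 = 0
  0+1 = 1
  1+0 = 1
  1+1 = 0 carry 1
  1+1+1 = 1 carry 1
  1+0+1 = 0 carry 1
  1+0+1 = 0 carry 1
  0+0+1 = 1
  1+0 = 1
  1+1 = 0 carry 1
  1+1+1 = 1 carry 1
  final carry 1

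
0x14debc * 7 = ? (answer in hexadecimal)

0x921724

Multiply each base-16 digit by 7, carrying:
  c×7 = 84 → write 4 carry 5
  b×7+5 = 82 → write 2 carry 5
  e×7+5 = 103 → write 7 carry 6
  d×7+6 = 97 → write 1 carry 6
  4×7+6 = 34 → write 2 carry 2
  1×7+2 = 9 → write 9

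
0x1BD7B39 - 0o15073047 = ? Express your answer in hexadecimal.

0x1890512

0o15073047 = 0x347627 in hexadecimal.
Subtract column by column in base 16:
  9-7 → 2
  3-2 → 1
  B-6 → 5
  7-7 → 0
  D-4 → 9
  B-3 → 8
  1-0 → 1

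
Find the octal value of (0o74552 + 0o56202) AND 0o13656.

0o12654

Add column by column in base 8, right to left:
  2+2 = 4
  5+0 = 5
  5+2 = 7
  4+6 = 2 carry 1
  7+5+1 = 5 carry 1
  final carry 1
Sum = 0o152754; now AND with 0o13656:
  1&0=0, 5&1=1, 2&3=2, 7&6=6, 5&5=5, 4&6=4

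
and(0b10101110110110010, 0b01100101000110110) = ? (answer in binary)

AND bit by bit (1 only where both bits are 1):
  10101110110110010
& 01100101000110110
= 00100100000110010

0b00100100000110010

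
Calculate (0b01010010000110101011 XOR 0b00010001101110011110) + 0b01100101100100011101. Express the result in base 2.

First 0b01010010000110101011 XOR 0b00010001101110011110 = 0b01000011101000110101.
Add column by column in base 2, right to left:
  1+1 = 0 carry 1
  0+0+1 = 1
  1+1 = 0 carry 1
  0+1+1 = 0 carry 1
  1+1+1 = 1 carry 1
  1+0+1 = 0 carry 1
  0+0+1 = 1
  0+0 = 0
  0+1 = 1
  1+0 = 1
  0+0 = 0
  1+1 = 0 carry 1
  1+1+1 = 1 carry 1
  1+0+1 = 0 carry 1
  0+1+1 = 0 carry 1
  0+0+1 = 1
  0+0 = 0
  0+1 = 1
  1+1 = 0 carry 1
  final carry 1

0b10101001001101010010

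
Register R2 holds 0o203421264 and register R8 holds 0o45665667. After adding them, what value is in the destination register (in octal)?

0o251307153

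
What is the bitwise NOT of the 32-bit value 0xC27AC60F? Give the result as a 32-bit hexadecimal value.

Each hex digit d becomes F−d:
  C→3, 2→D, 7→8, A→5, C→3, 6→9, 0→F, F→0

0x3D8539F0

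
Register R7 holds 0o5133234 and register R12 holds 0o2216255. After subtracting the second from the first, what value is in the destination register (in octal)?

Subtract column by column in base 8:
  4-5 → 7 (borrow)
  3-5-1 → 5 (borrow)
  2-2-1 → 7 (borrow)
  3-6-1 → 4 (borrow)
  3-1-1 → 1
  1-2 → 7 (borrow)
  5-2-1 → 2

0o2714757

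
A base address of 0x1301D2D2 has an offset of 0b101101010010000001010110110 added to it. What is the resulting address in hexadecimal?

0x18AAD588

0b101101010010000001010110110 = 0x5A902B6 in hexadecimal.
Add column by column in base 16, right to left:
  2+6 = 8
  D+B = 8 carry 1
  2+2+1 = 5
  D+0 = D
  1+9 = A
  0+A = A
  3+5 = 8
  1+0 = 1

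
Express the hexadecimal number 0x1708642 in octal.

Expand each hex digit to 4 bits: 1=0001 7=0111 0=0000 8=1000 6=0110 4=0100 2=0010.
Group the bits in threes: 001 011 100 001 000 011 001 000 010 → 134103102.

0o134103102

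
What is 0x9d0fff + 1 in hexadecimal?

0x9d1000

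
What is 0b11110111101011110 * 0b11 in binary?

0b1011100111000011010

Multiply each base-2 digit by 3, carrying:
  0×3 = 0 → write 0
  1×3 = 3 → write 1 carry 1
  1×3+1 = 4 → write 0 carry 2
  1×3+2 = 5 → write 1 carry 2
  1×3+2 = 5 → write 1 carry 2
  0×3+2 = 2 → write 0 carry 1
  1×3+1 = 4 → write 0 carry 2
  0×3+2 = 2 → write 0 carry 1
  1×3+1 = 4 → write 0 carry 2
  1×3+2 = 5 → write 1 carry 2
  1×3+2 = 5 → write 1 carry 2
  1×3+2 = 5 → write 1 carry 2
  0×3+2 = 2 → write 0 carry 1
  1×3+1 = 4 → write 0 carry 2
  1×3+2 = 5 → write 1 carry 2
  1×3+2 = 5 → write 1 carry 2
  1×3+2 = 5 → write 1 carry 2
  remaining carry: 10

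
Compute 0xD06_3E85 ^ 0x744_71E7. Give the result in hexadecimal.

0xA424F62

XOR each hex digit independently (no carries):
  D^7=A, 0^4=4, 6^4=2, 3^7=4, E^1=F, 8^E=6, 5^7=2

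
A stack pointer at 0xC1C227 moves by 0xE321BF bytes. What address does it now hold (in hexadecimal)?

0x1A4E3E6

Add column by column in base 16, right to left:
  7+F = 6 carry 1
  2+B+1 = E
  2+1 = 3
  C+2 = E
  1+3 = 4
  C+E = A carry 1
  final carry 1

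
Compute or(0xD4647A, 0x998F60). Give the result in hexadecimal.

0xDDEF7A

OR each hex digit independently (no carries):
  D|9=D, 4|9=D, 6|8=E, 4|F=F, 7|6=7, A|0=A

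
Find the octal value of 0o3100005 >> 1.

1 bits is not a whole number of base-8 digits; in binary: 11001000000000000101 >> 1 = 1100100000000000010.

0o1440002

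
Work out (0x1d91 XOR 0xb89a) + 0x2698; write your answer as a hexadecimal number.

0xcba3

First 0x1d91 XOR 0xb89a = 0xa50b.
Add column by column in base 16, right to left:
  b+8 = 3 carry 1
  0+9+1 = a
  5+6 = b
  a+2 = c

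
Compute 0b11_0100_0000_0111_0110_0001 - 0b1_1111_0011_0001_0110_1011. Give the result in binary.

0b101001101010111110110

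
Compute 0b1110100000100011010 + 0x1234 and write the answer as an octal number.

0o1651516

0b1110100000100011010 = 0o1640432 in octal.
0x1234 = 0o11064 in octal.
Add column by column in base 8, right to left:
  2+4 = 6
  3+6 = 1 carry 1
  4+0+1 = 5
  0+1 = 1
  4+1 = 5
  6+0 = 6
  1+0 = 1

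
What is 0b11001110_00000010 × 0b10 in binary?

Multiply each base-2 digit by 2, carrying:
  0×2 = 0 → write 0
  1×2 = 2 → write 0 carry 1
  0×2+1 = 1 → write 1
  0×2 = 0 → write 0
  0×2 = 0 → write 0
  0×2 = 0 → write 0
  0×2 = 0 → write 0
  0×2 = 0 → write 0
  0×2 = 0 → write 0
  1×2 = 2 → write 0 carry 1
  1×2+1 = 3 → write 1 carry 1
  1×2+1 = 3 → write 1 carry 1
  0×2+1 = 1 → write 1
  0×2 = 0 → write 0
  1×2 = 2 → write 0 carry 1
  1×2+1 = 3 → write 1 carry 1
  remaining carry: 1

0b11001110000000100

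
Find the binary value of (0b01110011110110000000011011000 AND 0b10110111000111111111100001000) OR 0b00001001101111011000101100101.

0b111011101111011000101101101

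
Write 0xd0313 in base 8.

0o3201423

Expand each hex digit to 4 bits: d=1101 0=0000 3=0011 1=0001 3=0011.
Group the bits in threes: 011 010 000 001 100 010 011 → 3201423.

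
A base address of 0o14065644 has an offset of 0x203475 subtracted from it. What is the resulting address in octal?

0x203475 = 0o10032165 in octal.
Subtract column by column in base 8:
  4-5 → 7 (borrow)
  4-6-1 → 5 (borrow)
  6-1-1 → 4
  5-2 → 3
  6-3 → 3
  0-0 → 0
  4-0 → 4
  1-1 → 0

0o4033457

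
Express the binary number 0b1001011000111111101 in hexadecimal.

Group the bits into nibbles: 0100 1011 0001 1111 1101 → 4B1FD.

0x4B1FD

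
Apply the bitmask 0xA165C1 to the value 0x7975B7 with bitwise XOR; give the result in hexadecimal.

0xD81076

XOR each hex digit independently (no carries):
  7^A=D, 9^1=8, 7^6=1, 5^5=0, B^C=7, 7^1=6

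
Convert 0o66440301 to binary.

Each octal digit is 3 bits: 6=110 6=110 4=100 4=100 0=000 3=011 0=000 1=001.

0b110110100100000011000001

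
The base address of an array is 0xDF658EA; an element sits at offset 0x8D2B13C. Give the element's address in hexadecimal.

Add column by column in base 16, right to left:
  A+C = 6 carry 1
  E+3+1 = 2 carry 1
  8+1+1 = A
  5+B = 0 carry 1
  6+2+1 = 9
  F+D = C carry 1
  D+8+1 = 6 carry 1
  final carry 1

0x16C90A26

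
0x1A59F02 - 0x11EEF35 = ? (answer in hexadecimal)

Subtract column by column in base 16:
  2-5 → D (borrow)
  0-3-1 → C (borrow)
  F-F-1 → F (borrow)
  9-E-1 → A (borrow)
  5-E-1 → 6 (borrow)
  A-1-1 → 8
  1-1 → 0

0x86AFCD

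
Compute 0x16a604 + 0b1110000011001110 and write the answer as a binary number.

0b101111000011011010010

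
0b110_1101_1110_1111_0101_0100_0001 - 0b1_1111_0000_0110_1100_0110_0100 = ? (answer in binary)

Subtract column by column in base 2:
  1-0 → 1
  0-0 → 0
  0-1 → 1 (borrow)
  0-0-1 → 1 (borrow)
  0-0-1 → 1 (borrow)
  0-1-1 → 0 (borrow)
  1-1-1 → 1 (borrow)
  0-0-1 → 1 (borrow)
  1-0-1 → 0
  0-0 → 0
  1-1 → 0
  0-1 → 1 (borrow)
  1-0-1 → 0
  1-1 → 0
  1-1 → 0
  1-0 → 1
  0-0 → 0
  1-0 → 1
  1-0 → 1
  1-0 → 1
  1-1 → 0
  0-1 → 1 (borrow)
  1-1-1 → 1 (borrow)
  1-1-1 → 1 (borrow)
  0-1-1 → 0 (borrow)
  1-0-1 → 0
  1-0 → 1

0b100111011101000100011011101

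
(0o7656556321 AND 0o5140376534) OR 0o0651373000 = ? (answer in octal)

0o5651377120

0o7656556321 AND 0o5140376534 = 0o5040156120.
Then OR with 0o0651373000.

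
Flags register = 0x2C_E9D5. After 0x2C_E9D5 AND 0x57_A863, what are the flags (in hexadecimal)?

0x04A841

AND each hex digit independently (no carries):
  2&5=0, C&7=4, E&A=A, 9&8=8, D&6=4, 5&3=1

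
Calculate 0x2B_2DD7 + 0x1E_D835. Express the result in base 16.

Add column by column in base 16, right to left:
  7+5 = C
  D+3 = 0 carry 1
  D+8+1 = 6 carry 1
  2+D+1 = 0 carry 1
  B+E+1 = A carry 1
  2+1+1 = 4

0x4A060C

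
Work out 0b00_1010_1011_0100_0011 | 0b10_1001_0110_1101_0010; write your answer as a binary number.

0b101011111111010011

OR bit by bit (1 where either bit is 1):
  001010101101000011
| 101001011011010010
= 101011111111010011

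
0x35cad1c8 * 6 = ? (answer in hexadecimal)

Multiply each base-16 digit by 6, carrying:
  8×6 = 48 → write 0 carry 3
  c×6+3 = 75 → write b carry 4
  1×6+4 = 10 → write a
  d×6 = 78 → write e carry 4
  a×6+4 = 64 → write 0 carry 4
  c×6+4 = 76 → write c carry 4
  5×6+4 = 34 → write 2 carry 2
  3×6+2 = 20 → write 4 carry 1
  remaining carry: 1

0x142c0eab0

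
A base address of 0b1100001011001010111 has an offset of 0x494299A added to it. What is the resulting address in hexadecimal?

0x49A3FF1

0b1100001011001010111 = 0x61657 in hexadecimal.
Add column by column in base 16, right to left:
  7+A = 1 carry 1
  5+9+1 = F
  6+9 = F
  1+2 = 3
  6+4 = A
  0+9 = 9
  0+4 = 4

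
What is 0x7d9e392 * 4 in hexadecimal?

Multiply each base-16 digit by 4, carrying:
  2×4 = 8 → write 8
  9×4 = 36 → write 4 carry 2
  3×4+2 = 14 → write e
  e×4 = 56 → write 8 carry 3
  9×4+3 = 39 → write 7 carry 2
  d×4+2 = 54 → write 6 carry 3
  7×4+3 = 31 → write f carry 1
  remaining carry: 1

0x1f678e48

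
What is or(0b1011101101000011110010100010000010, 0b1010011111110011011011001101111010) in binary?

OR bit by bit (1 where either bit is 1):
  1011101101000011110010100010000010
| 1010011111110011011011001101111010
= 1011111111110011111011101111111010

0b1011111111110011111011101111111010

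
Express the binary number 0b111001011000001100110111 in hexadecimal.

0xE58337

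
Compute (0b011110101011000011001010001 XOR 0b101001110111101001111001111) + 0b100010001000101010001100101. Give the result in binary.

0b1011001100101010101000000011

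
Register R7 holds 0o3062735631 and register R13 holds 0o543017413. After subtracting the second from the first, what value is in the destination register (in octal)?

0o2317716216

Subtract column by column in base 8:
  1-3 → 6 (borrow)
  3-1-1 → 1
  6-4 → 2
  5-7 → 6 (borrow)
  3-1-1 → 1
  7-0 → 7
  2-3 → 7 (borrow)
  6-4-1 → 1
  0-5 → 3 (borrow)
  3-0-1 → 2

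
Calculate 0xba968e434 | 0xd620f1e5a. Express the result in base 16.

0xfeb6ffe7e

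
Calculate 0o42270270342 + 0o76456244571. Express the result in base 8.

Add column by column in base 8, right to left:
  2+1 = 3
  4+7 = 3 carry 1
  3+5+1 = 1 carry 1
  0+4+1 = 5
  7+4 = 3 carry 1
  2+2+1 = 5
  0+6 = 6
  7+5 = 4 carry 1
  2+4+1 = 7
  2+6 = 0 carry 1
  4+7+1 = 4 carry 1
  final carry 1

0o140746535133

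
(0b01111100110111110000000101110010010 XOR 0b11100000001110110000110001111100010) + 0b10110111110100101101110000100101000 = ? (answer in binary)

0b101010100101101101110100100110011000

First 0b01111100110111110000000101110010010 XOR 0b11100000001110110000110001111100010 = 0b10011100111001000000110100001110000.
Add column by column in base 2, right to left:
  0+0 = 0
  0+0 = 0
  0+0 = 0
  0+1 = 1
  1+0 = 1
  1+1 = 0 carry 1
  1+0+1 = 0 carry 1
  0+0+1 = 1
  0+1 = 1
  0+0 = 0
  0+0 = 0
  1+0 = 1
  0+0 = 0
  1+1 = 0 carry 1
  1+1+1 = 1 carry 1
  0+1+1 = 0 carry 1
  0+0+1 = 1
  0+1 = 1
  0+1 = 1
  0+0 = 0
  0+1 = 1
  1+0 = 1
  0+0 = 0
  0+1 = 1
  1+0 = 1
  1+1 = 0 carry 1
  1+1+1 = 1 carry 1
  0+1+1 = 0 carry 1
  0+1+1 = 0 carry 1
  1+1+1 = 1 carry 1
  1+0+1 = 0 carry 1
  1+1+1 = 1 carry 1
  0+1+1 = 0 carry 1
  0+0+1 = 1
  1+1 = 0 carry 1
  final carry 1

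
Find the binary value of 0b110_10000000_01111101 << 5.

0b110100000000111110100000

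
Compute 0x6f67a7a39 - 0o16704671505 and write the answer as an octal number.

0x6f67a7a39 = 0o336636475071 in octal.
Subtract column by column in base 8:
  1-5 → 4 (borrow)
  7-0-1 → 6
  0-5 → 3 (borrow)
  5-1-1 → 3
  7-7 → 0
  4-6 → 6 (borrow)
  6-4-1 → 1
  3-0 → 3
  6-7 → 7 (borrow)
  6-6-1 → 7 (borrow)
  3-1-1 → 1
  3-0 → 3

0o317731603364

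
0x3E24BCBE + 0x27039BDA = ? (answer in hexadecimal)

0x65285898

Add column by column in base 16, right to left:
  E+A = 8 carry 1
  B+D+1 = 9 carry 1
  C+B+1 = 8 carry 1
  B+9+1 = 5 carry 1
  4+3+1 = 8
  2+0 = 2
  E+7 = 5 carry 1
  3+2+1 = 6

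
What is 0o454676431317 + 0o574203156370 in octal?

Add column by column in base 8, right to left:
  7+0 = 7
  1+7 = 0 carry 1
  3+3+1 = 7
  1+6 = 7
  3+5 = 0 carry 1
  4+1+1 = 6
  6+3 = 1 carry 1
  7+0+1 = 0 carry 1
  6+2+1 = 1 carry 1
  4+4+1 = 1 carry 1
  5+7+1 = 5 carry 1
  4+5+1 = 2 carry 1
  final carry 1

0o1251101607707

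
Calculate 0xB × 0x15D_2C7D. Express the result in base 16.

0xF00E95F

Multiply each base-16 digit by 11, carrying:
  D×11 = 143 → write F carry 8
  7×11+8 = 85 → write 5 carry 5
  C×11+5 = 137 → write 9 carry 8
  2×11+8 = 30 → write E carry 1
  D×11+1 = 144 → write 0 carry 9
  5×11+9 = 64 → write 0 carry 4
  1×11+4 = 15 → write F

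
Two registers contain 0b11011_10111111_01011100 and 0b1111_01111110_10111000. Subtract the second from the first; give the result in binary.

Subtract column by column in base 2:
  0-0 → 0
  0-0 → 0
  1-0 → 1
  1-1 → 0
  1-1 → 0
  0-1 → 1 (borrow)
  1-0-1 → 0
  0-1 → 1 (borrow)
  1-0-1 → 0
  1-1 → 0
  1-1 → 0
  1-1 → 0
  1-1 → 0
  1-1 → 0
  0-1 → 1 (borrow)
  1-0-1 → 0
  1-1 → 0
  1-1 → 0
  0-1 → 1 (borrow)
  1-1-1 → 1 (borrow)
  1-0-1 → 0

0b11000100000010100100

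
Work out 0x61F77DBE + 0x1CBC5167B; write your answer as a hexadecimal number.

0x22DBC9439

Add column by column in base 16, right to left:
  E+B = 9 carry 1
  B+7+1 = 3 carry 1
  D+6+1 = 4 carry 1
  7+1+1 = 9
  7+5 = C
  F+C = B carry 1
  1+B+1 = D
  6+C = 2 carry 1
  0+1+1 = 2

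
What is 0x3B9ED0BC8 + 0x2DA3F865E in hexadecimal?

Add column by column in base 16, right to left:
  8+E = 6 carry 1
  C+5+1 = 2 carry 1
  B+6+1 = 2 carry 1
  0+8+1 = 9
  D+F = C carry 1
  E+3+1 = 2 carry 1
  9+A+1 = 4 carry 1
  B+D+1 = 9 carry 1
  3+2+1 = 6

0x6942C9226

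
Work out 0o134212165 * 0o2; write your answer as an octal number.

0o270424352

Multiply each base-8 digit by 2, carrying:
  5×2 = 10 → write 2 carry 1
  6×2+1 = 13 → write 5 carry 1
  1×2+1 = 3 → write 3
  2×2 = 4 → write 4
  1×2 = 2 → write 2
  2×2 = 4 → write 4
  4×2 = 8 → write 0 carry 1
  3×2+1 = 7 → write 7
  1×2 = 2 → write 2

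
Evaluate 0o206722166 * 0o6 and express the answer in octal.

Multiply each base-8 digit by 6, carrying:
  6×6 = 36 → write 4 carry 4
  6×6+4 = 40 → write 0 carry 5
  1×6+5 = 11 → write 3 carry 1
  2×6+1 = 13 → write 5 carry 1
  2×6+1 = 13 → write 5 carry 1
  7×6+1 = 43 → write 3 carry 5
  6×6+5 = 41 → write 1 carry 5
  0×6+5 = 5 → write 5
  2×6 = 12 → write 4 carry 1
  remaining carry: 1

0o1451355304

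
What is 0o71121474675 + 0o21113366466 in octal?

0o112235063363

Add column by column in base 8, right to left:
  5+6 = 3 carry 1
  7+6+1 = 6 carry 1
  6+4+1 = 3 carry 1
  4+6+1 = 3 carry 1
  7+6+1 = 6 carry 1
  4+3+1 = 0 carry 1
  1+3+1 = 5
  2+1 = 3
  1+1 = 2
  1+1 = 2
  7+2 = 1 carry 1
  final carry 1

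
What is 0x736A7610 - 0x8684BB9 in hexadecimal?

Subtract column by column in base 16:
  0-9 → 7 (borrow)
  1-B-1 → 5 (borrow)
  6-B-1 → A (borrow)
  7-4-1 → 2
  A-8 → 2
  6-6 → 0
  3-8 → B (borrow)
  7-0-1 → 6

0x6B022A57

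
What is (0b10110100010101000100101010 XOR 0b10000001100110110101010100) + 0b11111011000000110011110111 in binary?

0b100110000110100100101110101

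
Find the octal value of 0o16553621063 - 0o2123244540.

0o14430354323

Subtract column by column in base 8:
  3-0 → 3
  6-4 → 2
  0-5 → 3 (borrow)
  1-4-1 → 4 (borrow)
  2-4-1 → 5 (borrow)
  6-2-1 → 3
  3-3 → 0
  5-2 → 3
  5-1 → 4
  6-2 → 4
  1-0 → 1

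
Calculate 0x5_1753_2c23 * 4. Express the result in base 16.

0x145d4cb08c

Multiply each base-16 digit by 4, carrying:
  3×4 = 12 → write c
  2×4 = 8 → write 8
  c×4 = 48 → write 0 carry 3
  2×4+3 = 11 → write b
  3×4 = 12 → write c
  5×4 = 20 → write 4 carry 1
  7×4+1 = 29 → write d carry 1
  1×4+1 = 5 → write 5
  5×4 = 20 → write 4 carry 1
  remaining carry: 1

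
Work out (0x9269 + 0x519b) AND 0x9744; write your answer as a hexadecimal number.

Add column by column in base 16, right to left:
  9+b = 4 carry 1
  6+9+1 = 0 carry 1
  2+1+1 = 4
  9+5 = e
Sum = 0xe404; now AND with 0x9744:
  e&9=8, 4&7=4, 0&4=0, 4&4=4

0x8404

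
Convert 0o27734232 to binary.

0b10111111011100010011010

Each octal digit is 3 bits: 2=010 7=111 7=111 3=011 4=100 2=010 3=011 2=010.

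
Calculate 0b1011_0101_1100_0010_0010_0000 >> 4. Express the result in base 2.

0b10110101110000100010

Right shift by 4: drop the 4 least-significant bits.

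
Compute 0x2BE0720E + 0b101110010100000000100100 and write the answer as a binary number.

0x2BE0720E = 0b101011111000000111001000001110 in binary.
Add column by column in base 2, right to left:
  0+0 = 0
  1+0 = 1
  1+1 = 0 carry 1
  1+0+1 = 0 carry 1
  0+0+1 = 1
  0+1 = 1
  0+0 = 0
  0+0 = 0
  0+0 = 0
  1+0 = 1
  0+0 = 0
  0+0 = 0
  1+0 = 1
  1+0 = 1
  1+1 = 0 carry 1
  0+0+1 = 1
  0+1 = 1
  0+0 = 0
  0+0 = 0
  0+1 = 1
  0+1 = 1
  1+1 = 0 carry 1
  1+0+1 = 0 carry 1
  1+1+1 = 1 carry 1
  1+0+1 = 0 carry 1
  1+0+1 = 0 carry 1
  0+0+1 = 1
  1+0 = 1
  0+0 = 0
  1+0 = 1

0b101100100110011011001000110010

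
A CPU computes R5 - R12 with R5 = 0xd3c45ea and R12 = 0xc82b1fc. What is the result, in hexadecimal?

0xb993ee

Subtract column by column in base 16:
  a-c → e (borrow)
  e-f-1 → e (borrow)
  5-1-1 → 3
  4-b → 9 (borrow)
  c-2-1 → 9
  3-8 → b (borrow)
  d-c-1 → 0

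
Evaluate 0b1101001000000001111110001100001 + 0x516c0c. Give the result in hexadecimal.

0b1101001000000001111110001100001 = 0x6900fc61 in hexadecimal.
Add column by column in base 16, right to left:
  1+c = d
  6+0 = 6
  c+c = 8 carry 1
  f+6+1 = 6 carry 1
  0+1+1 = 2
  0+5 = 5
  9+0 = 9
  6+0 = 6

0x6952686d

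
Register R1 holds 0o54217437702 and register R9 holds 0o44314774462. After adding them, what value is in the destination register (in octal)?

Add column by column in base 8, right to left:
  2+2 = 4
  0+6 = 6
  7+4 = 3 carry 1
  7+4+1 = 4 carry 1
  3+7+1 = 3 carry 1
  4+7+1 = 4 carry 1
  7+4+1 = 4 carry 1
  1+1+1 = 3
  2+3 = 5
  4+4 = 0 carry 1
  5+4+1 = 2 carry 1
  final carry 1

0o120534434364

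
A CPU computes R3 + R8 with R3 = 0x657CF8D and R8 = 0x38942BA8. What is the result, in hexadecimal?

0x3EEBFB35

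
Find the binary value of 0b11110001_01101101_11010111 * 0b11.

0b10110101000100100110000101

Multiply each base-2 digit by 3, carrying:
  1×3 = 3 → write 1 carry 1
  1×3+1 = 4 → write 0 carry 2
  1×3+2 = 5 → write 1 carry 2
  0×3+2 = 2 → write 0 carry 1
  1×3+1 = 4 → write 0 carry 2
  0×3+2 = 2 → write 0 carry 1
  1×3+1 = 4 → write 0 carry 2
  1×3+2 = 5 → write 1 carry 2
  1×3+2 = 5 → write 1 carry 2
  0×3+2 = 2 → write 0 carry 1
  1×3+1 = 4 → write 0 carry 2
  1×3+2 = 5 → write 1 carry 2
  0×3+2 = 2 → write 0 carry 1
  1×3+1 = 4 → write 0 carry 2
  1×3+2 = 5 → write 1 carry 2
  0×3+2 = 2 → write 0 carry 1
  1×3+1 = 4 → write 0 carry 2
  0×3+2 = 2 → write 0 carry 1
  0×3+1 = 1 → write 1
  0×3 = 0 → write 0
  1×3 = 3 → write 1 carry 1
  1×3+1 = 4 → write 0 carry 2
  1×3+2 = 5 → write 1 carry 2
  1×3+2 = 5 → write 1 carry 2
  remaining carry: 10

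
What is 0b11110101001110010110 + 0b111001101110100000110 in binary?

0b1011000011000010011100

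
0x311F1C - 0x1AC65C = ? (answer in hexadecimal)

Subtract column by column in base 16:
  C-C → 0
  1-5 → C (borrow)
  F-6-1 → 8
  1-C → 5 (borrow)
  1-A-1 → 6 (borrow)
  3-1-1 → 1

0x1658C0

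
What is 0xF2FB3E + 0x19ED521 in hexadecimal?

0x291D05F

Add column by column in base 16, right to left:
  E+1 = F
  3+2 = 5
  B+5 = 0 carry 1
  F+D+1 = D carry 1
  2+E+1 = 1 carry 1
  F+9+1 = 9 carry 1
  0+1+1 = 2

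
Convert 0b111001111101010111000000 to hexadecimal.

0xE7D5C0

Group the bits into nibbles: 1110 0111 1101 0101 1100 0000 → E7D5C0.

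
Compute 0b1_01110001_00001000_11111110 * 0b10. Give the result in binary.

0b10111000100001000111111100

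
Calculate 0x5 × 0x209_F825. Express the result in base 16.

0xA31D8B9

Multiply each base-16 digit by 5, carrying:
  5×5 = 25 → write 9 carry 1
  2×5+1 = 11 → write B
  8×5 = 40 → write 8 carry 2
  F×5+2 = 77 → write D carry 4
  9×5+4 = 49 → write 1 carry 3
  0×5+3 = 3 → write 3
  2×5 = 10 → write A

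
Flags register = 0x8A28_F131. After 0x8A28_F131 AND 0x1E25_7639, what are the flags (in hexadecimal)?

AND each hex digit independently (no carries):
  8&1=0, A&E=A, 2&2=2, 8&5=0, F&7=7, 1&6=0, 3&3=3, 1&9=1

0x0A207031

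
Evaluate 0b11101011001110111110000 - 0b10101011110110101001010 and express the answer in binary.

0b111111011000010100110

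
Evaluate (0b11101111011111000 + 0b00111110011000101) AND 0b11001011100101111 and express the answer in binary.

0b1001100101101

Add column by column in base 2, right to left:
  0+1 = 1
  0+0 = 0
  0+1 = 1
  1+0 = 1
  1+0 = 1
  1+0 = 1
  1+1 = 0 carry 1
  1+1+1 = 1 carry 1
  0+0+1 = 1
  1+0 = 1
  1+1 = 0 carry 1
  1+1+1 = 1 carry 1
  1+1+1 = 1 carry 1
  0+1+1 = 0 carry 1
  1+1+1 = 1 carry 1
  1+0+1 = 0 carry 1
  1+0+1 = 0 carry 1
  final carry 1
Sum = 0b100101101110111101; now AND with 0b11001011100101111:
  100101101110111101
& 011001011100101111
= 000001001100101101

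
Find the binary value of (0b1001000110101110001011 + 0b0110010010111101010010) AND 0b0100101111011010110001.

0b100001001001010010001

Add column by column in base 2, right to left:
  1+0 = 1
  1+1 = 0 carry 1
  0+0+1 = 1
  1+0 = 1
  0+1 = 1
  0+0 = 0
  0+1 = 1
  1+0 = 1
  1+1 = 0 carry 1
  1+1+1 = 1 carry 1
  0+1+1 = 0 carry 1
  1+1+1 = 1 carry 1
  0+0+1 = 1
  1+1 = 0 carry 1
  1+0+1 = 0 carry 1
  0+0+1 = 1
  0+1 = 1
  0+0 = 0
  1+0 = 1
  0+1 = 1
  0+1 = 1
  1+0 = 1
Sum = 0b1111011001101011011101; now AND with 0b0100101111011010110001:
  1111011001101011011101
& 0100101111011010110001
= 0100001001001010010001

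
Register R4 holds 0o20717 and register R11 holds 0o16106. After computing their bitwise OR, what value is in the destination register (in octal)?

OR each oct digit independently (no carries):
  2|1=3, 0|6=6, 7|1=7, 1|0=1, 7|6=7

0o36717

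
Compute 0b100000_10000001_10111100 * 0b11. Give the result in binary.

0b11000011000010100110100

Multiply each base-2 digit by 3, carrying:
  0×3 = 0 → write 0
  0×3 = 0 → write 0
  1×3 = 3 → write 1 carry 1
  1×3+1 = 4 → write 0 carry 2
  1×3+2 = 5 → write 1 carry 2
  1×3+2 = 5 → write 1 carry 2
  0×3+2 = 2 → write 0 carry 1
  1×3+1 = 4 → write 0 carry 2
  1×3+2 = 5 → write 1 carry 2
  0×3+2 = 2 → write 0 carry 1
  0×3+1 = 1 → write 1
  0×3 = 0 → write 0
  0×3 = 0 → write 0
  0×3 = 0 → write 0
  0×3 = 0 → write 0
  1×3 = 3 → write 1 carry 1
  0×3+1 = 1 → write 1
  0×3 = 0 → write 0
  0×3 = 0 → write 0
  0×3 = 0 → write 0
  0×3 = 0 → write 0
  1×3 = 3 → write 1 carry 1
  remaining carry: 1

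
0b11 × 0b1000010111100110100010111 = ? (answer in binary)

Multiply each base-2 digit by 3, carrying:
  1×3 = 3 → write 1 carry 1
  1×3+1 = 4 → write 0 carry 2
  1×3+2 = 5 → write 1 carry 2
  0×3+2 = 2 → write 0 carry 1
  1×3+1 = 4 → write 0 carry 2
  0×3+2 = 2 → write 0 carry 1
  0×3+1 = 1 → write 1
  0×3 = 0 → write 0
  1×3 = 3 → write 1 carry 1
  0×3+1 = 1 → write 1
  1×3 = 3 → write 1 carry 1
  1×3+1 = 4 → write 0 carry 2
  0×3+2 = 2 → write 0 carry 1
  0×3+1 = 1 → write 1
  1×3 = 3 → write 1 carry 1
  1×3+1 = 4 → write 0 carry 2
  1×3+2 = 5 → write 1 carry 2
  1×3+2 = 5 → write 1 carry 2
  0×3+2 = 2 → write 0 carry 1
  1×3+1 = 4 → write 0 carry 2
  0×3+2 = 2 → write 0 carry 1
  0×3+1 = 1 → write 1
  0×3 = 0 → write 0
  0×3 = 0 → write 0
  1×3 = 3 → write 1 carry 1
  remaining carry: 1

0b11001000110110011101000101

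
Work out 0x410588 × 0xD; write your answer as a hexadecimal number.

0x34D47E8

Multiply each base-16 digit by 13, carrying:
  8×13 = 104 → write 8 carry 6
  8×13+6 = 110 → write E carry 6
  5×13+6 = 71 → write 7 carry 4
  0×13+4 = 4 → write 4
  1×13 = 13 → write D
  4×13 = 52 → write 4 carry 3
  remaining carry: 3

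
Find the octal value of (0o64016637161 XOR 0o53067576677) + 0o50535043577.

0o107626405515

First 0o64016637161 XOR 0o53067576677 = 0o37071341716.
Add column by column in base 8, right to left:
  6+7 = 5 carry 1
  1+7+1 = 1 carry 1
  7+5+1 = 5 carry 1
  1+3+1 = 5
  4+4 = 0 carry 1
  3+0+1 = 4
  1+5 = 6
  7+3 = 2 carry 1
  0+5+1 = 6
  7+0 = 7
  3+5 = 0 carry 1
  final carry 1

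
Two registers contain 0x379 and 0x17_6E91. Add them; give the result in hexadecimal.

0x17720A

Add column by column in base 16, right to left:
  9+1 = A
  7+9 = 0 carry 1
  3+E+1 = 2 carry 1
  0+6+1 = 7
  0+7 = 7
  0+1 = 1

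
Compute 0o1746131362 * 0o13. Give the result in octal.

0o25343730146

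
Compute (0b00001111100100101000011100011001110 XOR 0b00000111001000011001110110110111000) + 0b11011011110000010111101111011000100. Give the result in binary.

0b11100100011101001001011010000111010

First 0b00001111100100101000011100011001110 XOR 0b00000111001000011001110110110111000 = 0b00001000101100110001101010101110110.
Add column by column in base 2, right to left:
  0+0 = 0
  1+0 = 1
  1+1 = 0 carry 1
  0+0+1 = 1
  1+0 = 1
  1+0 = 1
  1+1 = 0 carry 1
  0+1+1 = 0 carry 1
  1+0+1 = 0 carry 1
  0+1+1 = 0 carry 1
  1+1+1 = 1 carry 1
  0+1+1 = 0 carry 1
  1+1+1 = 1 carry 1
  0+0+1 = 1
  1+1 = 0 carry 1
  1+1+1 = 1 carry 1
  0+1+1 = 0 carry 1
  0+1+1 = 0 carry 1
  0+0+1 = 1
  1+1 = 0 carry 1
  1+0+1 = 0 carry 1
  0+0+1 = 1
  0+0 = 0
  1+0 = 1
  1+0 = 1
  0+1 = 1
  1+1 = 0 carry 1
  0+1+1 = 0 carry 1
  0+1+1 = 0 carry 1
  0+0+1 = 1
  1+1 = 0 carry 1
  0+1+1 = 0 carry 1
  0+0+1 = 1
  0+1 = 1
  0+1 = 1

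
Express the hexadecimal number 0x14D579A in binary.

0b1010011010101011110011010

Expand each hex digit to 4 bits: 1=0001 4=0100 D=1101 5=0101 7=0111 9=1001 A=1010.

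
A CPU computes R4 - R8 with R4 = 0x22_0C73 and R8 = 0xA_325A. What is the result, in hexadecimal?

Subtract column by column in base 16:
  3-A → 9 (borrow)
  7-5-1 → 1
  C-2 → A
  0-3 → D (borrow)
  2-A-1 → 7 (borrow)
  2-0-1 → 1

0x17DA19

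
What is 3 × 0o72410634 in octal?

Multiply each base-8 digit by 3, carrying:
  4×3 = 12 → write 4 carry 1
  3×3+1 = 10 → write 2 carry 1
  6×3+1 = 19 → write 3 carry 2
  0×3+2 = 2 → write 2
  1×3 = 3 → write 3
  4×3 = 12 → write 4 carry 1
  2×3+1 = 7 → write 7
  7×3 = 21 → write 5 carry 2
  remaining carry: 2

0o257432324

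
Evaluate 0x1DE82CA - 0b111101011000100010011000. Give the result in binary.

0x1DE82CA = 0b1110111101000001011001010 in binary.
Subtract column by column in base 2:
  0-0 → 0
  1-0 → 1
  0-0 → 0
  1-1 → 0
  0-1 → 1 (borrow)
  0-0-1 → 1 (borrow)
  1-0-1 → 0
  1-1 → 0
  0-0 → 0
  1-0 → 1
  0-0 → 0
  0-1 → 1 (borrow)
  0-0-1 → 1 (borrow)
  0-0-1 → 1 (borrow)
  0-0-1 → 1 (borrow)
  1-1-1 → 1 (borrow)
  0-1-1 → 0 (borrow)
  1-0-1 → 0
  1-1 → 0
  1-0 → 1
  1-1 → 0
  0-1 → 1 (borrow)
  1-1-1 → 1 (borrow)
  1-1-1 → 1 (borrow)
  1-0-1 → 0

0b111010001111101000110010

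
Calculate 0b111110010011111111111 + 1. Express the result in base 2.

0b111110010100000000000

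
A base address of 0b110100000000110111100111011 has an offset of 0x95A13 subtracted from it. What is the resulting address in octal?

0b110100000000110111100111011 = 0o640067473 in octal.
0x95A13 = 0o2255023 in octal.
Subtract column by column in base 8:
  3-3 → 0
  7-2 → 5
  4-0 → 4
  7-5 → 2
  6-5 → 1
  0-2 → 6 (borrow)
  0-2-1 → 5 (borrow)
  4-0-1 → 3
  6-0 → 6

0o635612450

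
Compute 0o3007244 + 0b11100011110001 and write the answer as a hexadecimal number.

0xc4795

0o3007244 = 0xc0ea4 in hexadecimal.
0b11100011110001 = 0x38f1 in hexadecimal.
Add column by column in base 16, right to left:
  4+1 = 5
  a+f = 9 carry 1
  e+8+1 = 7 carry 1
  0+3+1 = 4
  c+0 = c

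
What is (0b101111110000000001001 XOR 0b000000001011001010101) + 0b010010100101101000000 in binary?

First 0b101111110000000001001 XOR 0b000000001011001010101 = 0b101111111011001011100.
Add column by column in base 2, right to left:
  0+0 = 0
  0+0 = 0
  1+0 = 1
  1+0 = 1
  1+0 = 1
  0+0 = 0
  1+1 = 0 carry 1
  0+0+1 = 1
  0+1 = 1
  1+1 = 0 carry 1
  1+0+1 = 0 carry 1
  0+1+1 = 0 carry 1
  1+0+1 = 0 carry 1
  1+0+1 = 0 carry 1
  1+1+1 = 1 carry 1
  1+0+1 = 0 carry 1
  1+1+1 = 1 carry 1
  1+0+1 = 0 carry 1
  1+0+1 = 0 carry 1
  0+1+1 = 0 carry 1
  1+0+1 = 0 carry 1
  final carry 1

0b1000010100000110011100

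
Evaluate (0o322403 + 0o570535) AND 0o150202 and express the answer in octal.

0o110000

Add column by column in base 8, right to left:
  3+5 = 0 carry 1
  0+3+1 = 4
  4+5 = 1 carry 1
  2+0+1 = 3
  2+7 = 1 carry 1
  3+5+1 = 1 carry 1
  final carry 1
Sum = 0o1113140; now AND with 0o150202:
  1&0=0, 1&1=1, 1&5=1, 3&0=0, 1&2=0, 4&0=0, 0&2=0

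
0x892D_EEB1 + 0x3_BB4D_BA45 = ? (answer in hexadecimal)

0x4447BA8F6

Add column by column in base 16, right to left:
  1+5 = 6
  B+4 = F
  E+A = 8 carry 1
  E+B+1 = A carry 1
  D+D+1 = B carry 1
  2+4+1 = 7
  9+B = 4 carry 1
  8+B+1 = 4 carry 1
  0+3+1 = 4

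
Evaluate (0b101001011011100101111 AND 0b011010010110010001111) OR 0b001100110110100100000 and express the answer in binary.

0b101001011011100101111 AND 0b011010010110010001111 = 0b001000010010000001111.
Then OR with 0b001100110110100100000.

0b1100110110100101111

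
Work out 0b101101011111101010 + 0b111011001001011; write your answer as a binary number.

0b110100111000110101

Add column by column in base 2, right to left:
  0+1 = 1
  1+1 = 0 carry 1
  0+0+1 = 1
  1+1 = 0 carry 1
  0+0+1 = 1
  1+0 = 1
  1+1 = 0 carry 1
  1+0+1 = 0 carry 1
  1+0+1 = 0 carry 1
  1+1+1 = 1 carry 1
  1+1+1 = 1 carry 1
  0+0+1 = 1
  1+1 = 0 carry 1
  0+1+1 = 0 carry 1
  1+1+1 = 1 carry 1
  1+0+1 = 0 carry 1
  0+0+1 = 1
  1+0 = 1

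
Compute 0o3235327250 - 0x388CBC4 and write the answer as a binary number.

0o3235327250 = 0b11010011101011010111010101000 in binary.
0x388CBC4 = 0b11100010001100101111000100 in binary.
Subtract column by column in base 2:
  0-0 → 0
  0-0 → 0
  0-1 → 1 (borrow)
  1-0-1 → 0
  0-0 → 0
  1-0 → 1
  0-1 → 1 (borrow)
  1-1-1 → 1 (borrow)
  0-1-1 → 0 (borrow)
  1-1-1 → 1 (borrow)
  1-0-1 → 0
  1-1 → 0
  0-0 → 0
  1-0 → 1
  0-1 → 1 (borrow)
  1-1-1 → 1 (borrow)
  1-0-1 → 0
  0-0 → 0
  1-0 → 1
  0-1 → 1 (borrow)
  1-0-1 → 0
  1-0 → 1
  1-0 → 1
  0-1 → 1 (borrow)
  0-1-1 → 0 (borrow)
  1-1-1 → 1 (borrow)
  0-0-1 → 1 (borrow)
  1-0-1 → 0
  1-0 → 1

0b10110111011001110001011100100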